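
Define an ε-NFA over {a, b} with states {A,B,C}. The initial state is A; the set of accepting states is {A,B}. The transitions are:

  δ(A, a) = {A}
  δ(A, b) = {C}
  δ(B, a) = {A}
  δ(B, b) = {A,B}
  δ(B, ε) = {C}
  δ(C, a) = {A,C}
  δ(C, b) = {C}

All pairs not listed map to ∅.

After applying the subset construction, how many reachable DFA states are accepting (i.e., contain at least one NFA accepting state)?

2

Start state of the DFA: {A} (ε-closure of the NFA start).
{A} --a--> {A}  [seen]
{A} --b--> {C}  [new]
{C} --a--> {A,C}  [new]
{C} --b--> {C}  [seen]
{A,C} --a--> {A,C}  [seen]
{A,C} --b--> {C}  [seen]
Reachable DFA states: {A}, {C}, {A,C}.
Accepting DFA states (contain an NFA accepting state): {A}, {A,C}.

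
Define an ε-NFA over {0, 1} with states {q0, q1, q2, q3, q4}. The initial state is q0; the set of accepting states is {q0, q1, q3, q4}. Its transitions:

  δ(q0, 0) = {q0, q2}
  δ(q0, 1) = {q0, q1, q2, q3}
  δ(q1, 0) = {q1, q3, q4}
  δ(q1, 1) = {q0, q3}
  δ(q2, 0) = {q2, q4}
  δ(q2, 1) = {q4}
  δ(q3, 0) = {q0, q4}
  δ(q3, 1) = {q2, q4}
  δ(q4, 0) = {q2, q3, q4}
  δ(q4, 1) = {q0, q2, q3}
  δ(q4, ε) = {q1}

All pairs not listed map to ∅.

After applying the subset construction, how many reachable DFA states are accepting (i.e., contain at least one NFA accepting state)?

Start state of the DFA: {q0} (ε-closure of the NFA start).
{q0} --0--> {q0, q2}  [new]
{q0} --1--> {q0, q1, q2, q3}  [new]
{q0, q2} --0--> {q0, q1, q2, q4}  [new]
{q0, q2} --1--> {q0, q1, q2, q3, q4}  [new]
{q0, q1, q2, q3} --0--> {q0, q1, q2, q3, q4}  [seen]
{q0, q1, q2, q3} --1--> {q0, q1, q2, q3, q4}  [seen]
{q0, q1, q2, q4} --0--> {q0, q1, q2, q3, q4}  [seen]
{q0, q1, q2, q4} --1--> {q0, q1, q2, q3, q4}  [seen]
{q0, q1, q2, q3, q4} --0--> {q0, q1, q2, q3, q4}  [seen]
{q0, q1, q2, q3, q4} --1--> {q0, q1, q2, q3, q4}  [seen]
Reachable DFA states: {q0}, {q0, q2}, {q0, q1, q2, q3}, {q0, q1, q2, q4}, {q0, q1, q2, q3, q4}.
Accepting DFA states (contain an NFA accepting state): {q0}, {q0, q2}, {q0, q1, q2, q3}, {q0, q1, q2, q4}, {q0, q1, q2, q3, q4}.

5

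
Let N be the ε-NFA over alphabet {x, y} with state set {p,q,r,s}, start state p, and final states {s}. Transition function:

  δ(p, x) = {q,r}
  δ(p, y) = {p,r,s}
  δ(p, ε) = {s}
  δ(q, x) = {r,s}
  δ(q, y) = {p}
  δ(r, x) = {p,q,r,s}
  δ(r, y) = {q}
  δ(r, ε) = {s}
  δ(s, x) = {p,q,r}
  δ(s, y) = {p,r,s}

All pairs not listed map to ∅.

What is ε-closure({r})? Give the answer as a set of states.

Begin with {r}.
r →ε {s}; add s.
ε-closure = {r,s}.

{r,s}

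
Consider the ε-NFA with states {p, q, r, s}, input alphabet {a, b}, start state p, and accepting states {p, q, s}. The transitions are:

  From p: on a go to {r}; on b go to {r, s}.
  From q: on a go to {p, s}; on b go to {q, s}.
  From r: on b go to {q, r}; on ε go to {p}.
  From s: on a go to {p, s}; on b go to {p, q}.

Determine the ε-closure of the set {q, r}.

Begin with {q, r}.
r →ε {p}; add p.
ε-closure = {p, q, r}.

{p, q, r}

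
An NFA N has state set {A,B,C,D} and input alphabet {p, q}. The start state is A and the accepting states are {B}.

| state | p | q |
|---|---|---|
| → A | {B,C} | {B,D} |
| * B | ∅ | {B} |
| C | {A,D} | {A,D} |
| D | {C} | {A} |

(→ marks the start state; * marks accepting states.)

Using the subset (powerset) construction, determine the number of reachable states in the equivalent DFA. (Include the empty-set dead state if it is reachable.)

7

Start state of the DFA: {A}.
{A} --p--> {B,C}  [new]
{A} --q--> {B,D}  [new]
{B,C} --p--> {A,D}  [new]
{B,C} --q--> {A,B,D}  [new]
{B,D} --p--> {C}  [new]
{B,D} --q--> {A,B}  [new]
{A,D} --p--> {B,C}  [seen]
{A,D} --q--> {A,B,D}  [seen]
{A,B,D} --p--> {B,C}  [seen]
{A,B,D} --q--> {A,B,D}  [seen]
{C} --p--> {A,D}  [seen]
{C} --q--> {A,D}  [seen]
{A,B} --p--> {B,C}  [seen]
{A,B} --q--> {B,D}  [seen]
Reachable DFA states: {A}, {B,C}, {B,D}, {A,D}, {A,B,D}, {C}, {A,B}.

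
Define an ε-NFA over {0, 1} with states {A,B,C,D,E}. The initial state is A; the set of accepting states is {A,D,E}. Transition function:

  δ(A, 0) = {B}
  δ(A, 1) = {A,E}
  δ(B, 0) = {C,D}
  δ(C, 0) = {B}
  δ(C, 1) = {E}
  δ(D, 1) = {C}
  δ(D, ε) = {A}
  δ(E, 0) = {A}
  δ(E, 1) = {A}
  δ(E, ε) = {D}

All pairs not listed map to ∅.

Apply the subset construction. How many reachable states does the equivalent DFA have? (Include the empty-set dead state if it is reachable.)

8

Start state of the DFA: {A} (ε-closure of the NFA start).
{A} --0--> {B}  [new]
{A} --1--> {A,D,E}  [new]
{B} --0--> {A,C,D}  [new]
{B} --1--> ∅  [new]
{A,D,E} --0--> {A,B}  [new]
{A,D,E} --1--> {A,C,D,E}  [new]
{A,C,D} --0--> {B}  [seen]
{A,C,D} --1--> {A,C,D,E}  [seen]
∅ --0--> ∅  [seen]
∅ --1--> ∅  [seen]
{A,B} --0--> {A,B,C,D}  [new]
{A,B} --1--> {A,D,E}  [seen]
{A,C,D,E} --0--> {A,B}  [seen]
{A,C,D,E} --1--> {A,C,D,E}  [seen]
{A,B,C,D} --0--> {A,B,C,D}  [seen]
{A,B,C,D} --1--> {A,C,D,E}  [seen]
Reachable DFA states: {A}, {B}, {A,D,E}, {A,C,D}, ∅, {A,B}, {A,C,D,E}, {A,B,C,D}.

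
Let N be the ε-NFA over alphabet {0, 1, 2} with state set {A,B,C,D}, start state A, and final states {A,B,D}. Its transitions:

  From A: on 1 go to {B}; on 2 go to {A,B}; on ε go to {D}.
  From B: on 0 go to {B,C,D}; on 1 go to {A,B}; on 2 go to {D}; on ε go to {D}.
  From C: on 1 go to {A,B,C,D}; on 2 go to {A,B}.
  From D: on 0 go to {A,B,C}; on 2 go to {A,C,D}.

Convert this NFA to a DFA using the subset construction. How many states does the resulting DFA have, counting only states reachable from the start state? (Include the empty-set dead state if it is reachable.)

5

Start state of the DFA: {A,D} (ε-closure of the NFA start).
{A,D} --0--> {A,B,C,D}  [new]
{A,D} --1--> {B,D}  [new]
{A,D} --2--> {A,B,C,D}  [seen]
{A,B,C,D} --0--> {A,B,C,D}  [seen]
{A,B,C,D} --1--> {A,B,C,D}  [seen]
{A,B,C,D} --2--> {A,B,C,D}  [seen]
{B,D} --0--> {A,B,C,D}  [seen]
{B,D} --1--> {A,B,D}  [new]
{B,D} --2--> {A,C,D}  [new]
{A,B,D} --0--> {A,B,C,D}  [seen]
{A,B,D} --1--> {A,B,D}  [seen]
{A,B,D} --2--> {A,B,C,D}  [seen]
{A,C,D} --0--> {A,B,C,D}  [seen]
{A,C,D} --1--> {A,B,C,D}  [seen]
{A,C,D} --2--> {A,B,C,D}  [seen]
Reachable DFA states: {A,D}, {A,B,C,D}, {B,D}, {A,B,D}, {A,C,D}.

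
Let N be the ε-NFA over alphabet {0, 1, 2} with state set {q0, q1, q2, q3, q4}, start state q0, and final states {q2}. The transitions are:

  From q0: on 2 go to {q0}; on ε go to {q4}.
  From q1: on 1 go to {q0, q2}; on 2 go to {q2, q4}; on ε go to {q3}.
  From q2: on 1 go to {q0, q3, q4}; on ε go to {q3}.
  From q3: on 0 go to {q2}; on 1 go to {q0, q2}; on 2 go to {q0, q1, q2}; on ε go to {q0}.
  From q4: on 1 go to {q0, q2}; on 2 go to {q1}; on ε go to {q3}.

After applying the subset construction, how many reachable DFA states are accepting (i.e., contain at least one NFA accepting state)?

2

Start state of the DFA: {q0, q3, q4} (ε-closure of the NFA start).
{q0, q3, q4} --0--> {q0, q2, q3, q4}  [new]
{q0, q3, q4} --1--> {q0, q2, q3, q4}  [seen]
{q0, q3, q4} --2--> {q0, q1, q2, q3, q4}  [new]
{q0, q2, q3, q4} --0--> {q0, q2, q3, q4}  [seen]
{q0, q2, q3, q4} --1--> {q0, q2, q3, q4}  [seen]
{q0, q2, q3, q4} --2--> {q0, q1, q2, q3, q4}  [seen]
{q0, q1, q2, q3, q4} --0--> {q0, q2, q3, q4}  [seen]
{q0, q1, q2, q3, q4} --1--> {q0, q2, q3, q4}  [seen]
{q0, q1, q2, q3, q4} --2--> {q0, q1, q2, q3, q4}  [seen]
Reachable DFA states: {q0, q3, q4}, {q0, q2, q3, q4}, {q0, q1, q2, q3, q4}.
Accepting DFA states (contain an NFA accepting state): {q0, q2, q3, q4}, {q0, q1, q2, q3, q4}.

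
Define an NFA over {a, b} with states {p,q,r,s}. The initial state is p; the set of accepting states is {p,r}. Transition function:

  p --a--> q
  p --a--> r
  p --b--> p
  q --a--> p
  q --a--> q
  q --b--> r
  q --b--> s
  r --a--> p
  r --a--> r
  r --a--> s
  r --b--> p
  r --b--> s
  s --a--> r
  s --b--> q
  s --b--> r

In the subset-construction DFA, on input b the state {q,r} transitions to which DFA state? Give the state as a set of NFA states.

δ(q,b) = {r,s}; δ(r,b) = {p,s}.
Union: {p,r,s}.

{p,r,s}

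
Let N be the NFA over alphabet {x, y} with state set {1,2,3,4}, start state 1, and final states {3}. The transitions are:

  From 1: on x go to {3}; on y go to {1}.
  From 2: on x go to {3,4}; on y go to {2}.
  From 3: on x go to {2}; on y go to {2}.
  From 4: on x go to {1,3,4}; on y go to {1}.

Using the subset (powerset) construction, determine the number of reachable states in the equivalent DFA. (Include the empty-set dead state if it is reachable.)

6

Start state of the DFA: {1}.
{1} --x--> {3}  [new]
{1} --y--> {1}  [seen]
{3} --x--> {2}  [new]
{3} --y--> {2}  [seen]
{2} --x--> {3,4}  [new]
{2} --y--> {2}  [seen]
{3,4} --x--> {1,2,3,4}  [new]
{3,4} --y--> {1,2}  [new]
{1,2,3,4} --x--> {1,2,3,4}  [seen]
{1,2,3,4} --y--> {1,2}  [seen]
{1,2} --x--> {3,4}  [seen]
{1,2} --y--> {1,2}  [seen]
Reachable DFA states: {1}, {3}, {2}, {3,4}, {1,2,3,4}, {1,2}.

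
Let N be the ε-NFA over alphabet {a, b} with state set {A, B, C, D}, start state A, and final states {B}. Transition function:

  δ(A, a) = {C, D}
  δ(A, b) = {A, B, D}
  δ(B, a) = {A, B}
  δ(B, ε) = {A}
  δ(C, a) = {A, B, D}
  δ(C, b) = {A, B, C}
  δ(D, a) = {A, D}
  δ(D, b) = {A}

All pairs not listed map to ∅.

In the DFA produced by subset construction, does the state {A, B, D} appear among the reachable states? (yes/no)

yes

Start state of the DFA: {A} (ε-closure of the NFA start).
{A} --a--> {C, D}  [new]
{A} --b--> {A, B, D}  [new]
{C, D} --a--> {A, B, D}  [seen]
{C, D} --b--> {A, B, C}  [new]
{A, B, D} --a--> {A, B, C, D}  [new]
{A, B, D} --b--> {A, B, D}  [seen]
{A, B, C} --a--> {A, B, C, D}  [seen]
{A, B, C} --b--> {A, B, C, D}  [seen]
{A, B, C, D} --a--> {A, B, C, D}  [seen]
{A, B, C, D} --b--> {A, B, C, D}  [seen]
Reachable DFA states: {A}, {C, D}, {A, B, D}, {A, B, C}, {A, B, C, D}.
{A, B, D} is among them.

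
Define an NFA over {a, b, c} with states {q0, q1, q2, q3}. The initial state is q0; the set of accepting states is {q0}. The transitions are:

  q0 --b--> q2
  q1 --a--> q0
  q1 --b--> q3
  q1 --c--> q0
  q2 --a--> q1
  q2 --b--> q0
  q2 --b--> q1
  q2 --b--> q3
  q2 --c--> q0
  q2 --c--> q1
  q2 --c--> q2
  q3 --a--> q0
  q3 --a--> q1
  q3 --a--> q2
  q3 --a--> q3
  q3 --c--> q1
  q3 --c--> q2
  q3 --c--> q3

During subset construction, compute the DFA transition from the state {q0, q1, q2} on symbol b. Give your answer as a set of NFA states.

{q0, q1, q2, q3}

δ(q0,b) = {q2}; δ(q1,b) = {q3}; δ(q2,b) = {q0, q1, q3}.
Union: {q0, q1, q2, q3}.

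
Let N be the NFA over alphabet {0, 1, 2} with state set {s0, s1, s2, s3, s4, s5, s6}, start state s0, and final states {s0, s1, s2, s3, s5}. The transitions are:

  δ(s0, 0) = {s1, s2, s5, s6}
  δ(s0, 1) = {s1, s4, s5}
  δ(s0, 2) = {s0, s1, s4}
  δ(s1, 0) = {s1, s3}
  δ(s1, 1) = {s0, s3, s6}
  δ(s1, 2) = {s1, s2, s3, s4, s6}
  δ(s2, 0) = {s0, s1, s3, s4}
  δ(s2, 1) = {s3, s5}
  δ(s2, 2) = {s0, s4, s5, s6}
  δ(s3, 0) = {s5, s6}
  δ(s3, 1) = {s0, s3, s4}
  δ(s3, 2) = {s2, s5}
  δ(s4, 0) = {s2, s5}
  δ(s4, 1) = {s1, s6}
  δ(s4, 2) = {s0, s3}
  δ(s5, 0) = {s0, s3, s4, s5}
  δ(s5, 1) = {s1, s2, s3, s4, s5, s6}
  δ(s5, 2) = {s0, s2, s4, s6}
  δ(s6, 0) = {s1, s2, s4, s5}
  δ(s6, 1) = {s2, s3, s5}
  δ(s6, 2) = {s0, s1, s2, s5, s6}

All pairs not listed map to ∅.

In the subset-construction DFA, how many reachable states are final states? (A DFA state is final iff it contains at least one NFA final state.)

9

Start state of the DFA: {s0}.
{s0} --0--> {s1, s2, s5, s6}  [new]
{s0} --1--> {s1, s4, s5}  [new]
{s0} --2--> {s0, s1, s4}  [new]
{s1, s2, s5, s6} --0--> {s0, s1, s2, s3, s4, s5}  [new]
{s1, s2, s5, s6} --1--> {s0, s1, s2, s3, s4, s5, s6}  [new]
{s1, s2, s5, s6} --2--> {s0, s1, s2, s3, s4, s5, s6}  [seen]
{s1, s4, s5} --0--> {s0, s1, s2, s3, s4, s5}  [seen]
{s1, s4, s5} --1--> {s0, s1, s2, s3, s4, s5, s6}  [seen]
{s1, s4, s5} --2--> {s0, s1, s2, s3, s4, s6}  [new]
{s0, s1, s4} --0--> {s1, s2, s3, s5, s6}  [new]
{s0, s1, s4} --1--> {s0, s1, s3, s4, s5, s6}  [new]
{s0, s1, s4} --2--> {s0, s1, s2, s3, s4, s6}  [seen]
{s0, s1, s2, s3, s4, s5} --0--> {s0, s1, s2, s3, s4, s5, s6}  [seen]
{s0, s1, s2, s3, s4, s5} --1--> {s0, s1, s2, s3, s4, s5, s6}  [seen]
{s0, s1, s2, s3, s4, s5} --2--> {s0, s1, s2, s3, s4, s5, s6}  [seen]
{s0, s1, s2, s3, s4, s5, s6} --0--> {s0, s1, s2, s3, s4, s5, s6}  [seen]
{s0, s1, s2, s3, s4, s5, s6} --1--> {s0, s1, s2, s3, s4, s5, s6}  [seen]
{s0, s1, s2, s3, s4, s5, s6} --2--> {s0, s1, s2, s3, s4, s5, s6}  [seen]
{s0, s1, s2, s3, s4, s6} --0--> {s0, s1, s2, s3, s4, s5, s6}  [seen]
{s0, s1, s2, s3, s4, s6} --1--> {s0, s1, s2, s3, s4, s5, s6}  [seen]
{s0, s1, s2, s3, s4, s6} --2--> {s0, s1, s2, s3, s4, s5, s6}  [seen]
{s1, s2, s3, s5, s6} --0--> {s0, s1, s2, s3, s4, s5, s6}  [seen]
{s1, s2, s3, s5, s6} --1--> {s0, s1, s2, s3, s4, s5, s6}  [seen]
{s1, s2, s3, s5, s6} --2--> {s0, s1, s2, s3, s4, s5, s6}  [seen]
{s0, s1, s3, s4, s5, s6} --0--> {s0, s1, s2, s3, s4, s5, s6}  [seen]
{s0, s1, s3, s4, s5, s6} --1--> {s0, s1, s2, s3, s4, s5, s6}  [seen]
{s0, s1, s3, s4, s5, s6} --2--> {s0, s1, s2, s3, s4, s5, s6}  [seen]
Reachable DFA states: {s0}, {s1, s2, s5, s6}, {s1, s4, s5}, {s0, s1, s4}, {s0, s1, s2, s3, s4, s5}, {s0, s1, s2, s3, s4, s5, s6}, {s0, s1, s2, s3, s4, s6}, {s1, s2, s3, s5, s6}, {s0, s1, s3, s4, s5, s6}.
Accepting DFA states (contain an NFA accepting state): {s0}, {s1, s2, s5, s6}, {s1, s4, s5}, {s0, s1, s4}, {s0, s1, s2, s3, s4, s5}, {s0, s1, s2, s3, s4, s5, s6}, {s0, s1, s2, s3, s4, s6}, {s1, s2, s3, s5, s6}, {s0, s1, s3, s4, s5, s6}.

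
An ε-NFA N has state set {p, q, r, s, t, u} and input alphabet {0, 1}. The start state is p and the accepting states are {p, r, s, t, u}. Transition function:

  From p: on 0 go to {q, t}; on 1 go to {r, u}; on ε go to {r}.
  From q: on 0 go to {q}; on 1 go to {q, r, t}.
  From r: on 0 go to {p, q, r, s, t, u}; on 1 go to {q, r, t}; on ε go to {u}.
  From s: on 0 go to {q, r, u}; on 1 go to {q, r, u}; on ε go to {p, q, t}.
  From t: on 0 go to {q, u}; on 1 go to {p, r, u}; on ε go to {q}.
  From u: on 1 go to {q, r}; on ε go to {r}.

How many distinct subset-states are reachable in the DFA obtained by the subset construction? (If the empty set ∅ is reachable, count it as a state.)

4

Start state of the DFA: {p, r, u} (ε-closure of the NFA start).
{p, r, u} --0--> {p, q, r, s, t, u}  [new]
{p, r, u} --1--> {q, r, t, u}  [new]
{p, q, r, s, t, u} --0--> {p, q, r, s, t, u}  [seen]
{p, q, r, s, t, u} --1--> {p, q, r, t, u}  [new]
{q, r, t, u} --0--> {p, q, r, s, t, u}  [seen]
{q, r, t, u} --1--> {p, q, r, t, u}  [seen]
{p, q, r, t, u} --0--> {p, q, r, s, t, u}  [seen]
{p, q, r, t, u} --1--> {p, q, r, t, u}  [seen]
Reachable DFA states: {p, r, u}, {p, q, r, s, t, u}, {q, r, t, u}, {p, q, r, t, u}.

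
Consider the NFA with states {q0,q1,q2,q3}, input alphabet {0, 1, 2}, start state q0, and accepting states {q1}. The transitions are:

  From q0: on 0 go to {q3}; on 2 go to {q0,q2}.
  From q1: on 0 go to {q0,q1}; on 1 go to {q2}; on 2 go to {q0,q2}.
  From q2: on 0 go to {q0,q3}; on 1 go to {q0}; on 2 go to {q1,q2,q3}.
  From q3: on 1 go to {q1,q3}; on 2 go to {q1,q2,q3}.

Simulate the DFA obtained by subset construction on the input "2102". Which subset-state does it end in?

{q1,q2,q3}

Start: {q0}.
δ(q0,2) = {q0,q2}.
Union: {q0,q2}.
After 2: {q0,q2}.
δ(q0,1) = ∅; δ(q2,1) = {q0}.
Union: {q0}.
After 1: {q0}.
δ(q0,0) = {q3}.
Union: {q3}.
After 0: {q3}.
δ(q3,2) = {q1,q2,q3}.
Union: {q1,q2,q3}.
After 2: {q1,q2,q3}.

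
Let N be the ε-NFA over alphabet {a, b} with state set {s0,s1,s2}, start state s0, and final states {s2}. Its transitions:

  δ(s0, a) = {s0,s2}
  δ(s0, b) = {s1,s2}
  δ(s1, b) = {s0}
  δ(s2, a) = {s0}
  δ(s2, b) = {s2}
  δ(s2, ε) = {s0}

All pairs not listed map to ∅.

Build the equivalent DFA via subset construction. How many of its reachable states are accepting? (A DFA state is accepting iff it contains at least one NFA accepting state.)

Start state of the DFA: {s0} (ε-closure of the NFA start).
{s0} --a--> {s0,s2}  [new]
{s0} --b--> {s0,s1,s2}  [new]
{s0,s2} --a--> {s0,s2}  [seen]
{s0,s2} --b--> {s0,s1,s2}  [seen]
{s0,s1,s2} --a--> {s0,s2}  [seen]
{s0,s1,s2} --b--> {s0,s1,s2}  [seen]
Reachable DFA states: {s0}, {s0,s2}, {s0,s1,s2}.
Accepting DFA states (contain an NFA accepting state): {s0,s2}, {s0,s1,s2}.

2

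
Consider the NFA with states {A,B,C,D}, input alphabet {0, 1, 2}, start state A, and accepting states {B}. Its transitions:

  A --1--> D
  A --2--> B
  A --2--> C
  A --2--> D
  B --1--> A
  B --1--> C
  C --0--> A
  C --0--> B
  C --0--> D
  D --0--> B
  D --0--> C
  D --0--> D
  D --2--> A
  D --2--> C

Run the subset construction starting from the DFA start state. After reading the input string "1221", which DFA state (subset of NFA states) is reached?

Start: {A}.
δ(A,1) = {D}.
Union: {D}.
After 1: {D}.
δ(D,2) = {A,C}.
Union: {A,C}.
After 2: {A,C}.
δ(A,2) = {B,C,D}; δ(C,2) = ∅.
Union: {B,C,D}.
After 2: {B,C,D}.
δ(B,1) = {A,C}; δ(C,1) = ∅; δ(D,1) = ∅.
Union: {A,C}.
After 1: {A,C}.

{A,C}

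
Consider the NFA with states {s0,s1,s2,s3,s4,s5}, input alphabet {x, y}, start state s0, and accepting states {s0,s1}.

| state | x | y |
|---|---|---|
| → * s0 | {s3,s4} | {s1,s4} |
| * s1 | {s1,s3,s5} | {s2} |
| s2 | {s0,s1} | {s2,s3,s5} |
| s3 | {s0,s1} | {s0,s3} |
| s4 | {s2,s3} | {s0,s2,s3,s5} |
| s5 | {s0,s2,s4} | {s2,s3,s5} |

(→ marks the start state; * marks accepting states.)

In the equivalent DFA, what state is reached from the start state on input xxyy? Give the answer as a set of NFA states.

Start: {s0}.
δ(s0,x) = {s3,s4}.
Union: {s3,s4}.
After x: {s3,s4}.
δ(s3,x) = {s0,s1}; δ(s4,x) = {s2,s3}.
Union: {s0,s1,s2,s3}.
After x: {s0,s1,s2,s3}.
δ(s0,y) = {s1,s4}; δ(s1,y) = {s2}; δ(s2,y) = {s2,s3,s5}; δ(s3,y) = {s0,s3}.
Union: {s0,s1,s2,s3,s4,s5}.
After y: {s0,s1,s2,s3,s4,s5}.
δ(s0,y) = {s1,s4}; δ(s1,y) = {s2}; δ(s2,y) = {s2,s3,s5}; δ(s3,y) = {s0,s3}; δ(s4,y) = {s0,s2,s3,s5}; δ(s5,y) = {s2,s3,s5}.
Union: {s0,s1,s2,s3,s4,s5}.
After y: {s0,s1,s2,s3,s4,s5}.

{s0,s1,s2,s3,s4,s5}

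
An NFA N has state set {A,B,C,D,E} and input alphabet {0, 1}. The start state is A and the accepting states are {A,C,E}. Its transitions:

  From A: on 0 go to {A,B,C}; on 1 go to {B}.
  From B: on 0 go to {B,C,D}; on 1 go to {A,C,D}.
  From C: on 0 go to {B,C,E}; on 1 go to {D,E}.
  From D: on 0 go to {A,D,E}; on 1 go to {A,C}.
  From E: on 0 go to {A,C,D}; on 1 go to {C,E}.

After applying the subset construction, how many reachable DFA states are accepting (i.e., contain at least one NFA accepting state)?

Start state of the DFA: {A}.
{A} --0--> {A,B,C}  [new]
{A} --1--> {B}  [new]
{A,B,C} --0--> {A,B,C,D,E}  [new]
{A,B,C} --1--> {A,B,C,D,E}  [seen]
{B} --0--> {B,C,D}  [new]
{B} --1--> {A,C,D}  [new]
{A,B,C,D,E} --0--> {A,B,C,D,E}  [seen]
{A,B,C,D,E} --1--> {A,B,C,D,E}  [seen]
{B,C,D} --0--> {A,B,C,D,E}  [seen]
{B,C,D} --1--> {A,C,D,E}  [new]
{A,C,D} --0--> {A,B,C,D,E}  [seen]
{A,C,D} --1--> {A,B,C,D,E}  [seen]
{A,C,D,E} --0--> {A,B,C,D,E}  [seen]
{A,C,D,E} --1--> {A,B,C,D,E}  [seen]
Reachable DFA states: {A}, {A,B,C}, {B}, {A,B,C,D,E}, {B,C,D}, {A,C,D}, {A,C,D,E}.
Accepting DFA states (contain an NFA accepting state): {A}, {A,B,C}, {A,B,C,D,E}, {B,C,D}, {A,C,D}, {A,C,D,E}.

6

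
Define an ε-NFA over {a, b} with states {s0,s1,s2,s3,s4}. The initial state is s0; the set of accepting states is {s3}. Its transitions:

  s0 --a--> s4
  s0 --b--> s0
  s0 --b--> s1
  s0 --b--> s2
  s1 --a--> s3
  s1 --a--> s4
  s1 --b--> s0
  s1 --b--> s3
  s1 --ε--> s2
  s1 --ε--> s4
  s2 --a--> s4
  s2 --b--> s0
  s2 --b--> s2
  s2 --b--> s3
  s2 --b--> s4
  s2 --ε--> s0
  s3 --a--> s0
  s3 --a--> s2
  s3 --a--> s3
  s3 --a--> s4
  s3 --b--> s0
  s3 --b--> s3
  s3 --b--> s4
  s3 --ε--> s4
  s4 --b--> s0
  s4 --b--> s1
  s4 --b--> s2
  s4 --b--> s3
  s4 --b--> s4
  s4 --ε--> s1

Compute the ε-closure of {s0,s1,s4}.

{s0,s1,s2,s4}

Begin with {s0,s1,s4}.
s1 →ε {s2,s4}; add s2.
ε-closure = {s0,s1,s2,s4}.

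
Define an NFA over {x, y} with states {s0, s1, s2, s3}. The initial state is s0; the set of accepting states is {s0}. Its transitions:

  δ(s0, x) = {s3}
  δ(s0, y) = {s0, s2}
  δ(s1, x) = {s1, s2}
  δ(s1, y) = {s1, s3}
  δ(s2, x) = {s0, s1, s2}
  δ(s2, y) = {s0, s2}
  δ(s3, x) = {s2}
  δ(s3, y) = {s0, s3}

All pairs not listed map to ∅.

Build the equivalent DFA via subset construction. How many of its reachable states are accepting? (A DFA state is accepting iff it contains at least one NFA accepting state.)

6

Start state of the DFA: {s0}.
{s0} --x--> {s3}  [new]
{s0} --y--> {s0, s2}  [new]
{s3} --x--> {s2}  [new]
{s3} --y--> {s0, s3}  [new]
{s0, s2} --x--> {s0, s1, s2, s3}  [new]
{s0, s2} --y--> {s0, s2}  [seen]
{s2} --x--> {s0, s1, s2}  [new]
{s2} --y--> {s0, s2}  [seen]
{s0, s3} --x--> {s2, s3}  [new]
{s0, s3} --y--> {s0, s2, s3}  [new]
{s0, s1, s2, s3} --x--> {s0, s1, s2, s3}  [seen]
{s0, s1, s2, s3} --y--> {s0, s1, s2, s3}  [seen]
{s0, s1, s2} --x--> {s0, s1, s2, s3}  [seen]
{s0, s1, s2} --y--> {s0, s1, s2, s3}  [seen]
{s2, s3} --x--> {s0, s1, s2}  [seen]
{s2, s3} --y--> {s0, s2, s3}  [seen]
{s0, s2, s3} --x--> {s0, s1, s2, s3}  [seen]
{s0, s2, s3} --y--> {s0, s2, s3}  [seen]
Reachable DFA states: {s0}, {s3}, {s0, s2}, {s2}, {s0, s3}, {s0, s1, s2, s3}, {s0, s1, s2}, {s2, s3}, {s0, s2, s3}.
Accepting DFA states (contain an NFA accepting state): {s0}, {s0, s2}, {s0, s3}, {s0, s1, s2, s3}, {s0, s1, s2}, {s0, s2, s3}.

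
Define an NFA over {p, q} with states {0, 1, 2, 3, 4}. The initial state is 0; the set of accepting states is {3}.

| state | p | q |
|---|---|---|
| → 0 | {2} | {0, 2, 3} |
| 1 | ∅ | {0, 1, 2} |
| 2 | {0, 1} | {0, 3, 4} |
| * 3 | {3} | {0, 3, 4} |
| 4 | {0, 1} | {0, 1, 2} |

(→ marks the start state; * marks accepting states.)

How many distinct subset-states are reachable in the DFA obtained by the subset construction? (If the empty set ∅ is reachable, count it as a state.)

8

Start state of the DFA: {0}.
{0} --p--> {2}  [new]
{0} --q--> {0, 2, 3}  [new]
{2} --p--> {0, 1}  [new]
{2} --q--> {0, 3, 4}  [new]
{0, 2, 3} --p--> {0, 1, 2, 3}  [new]
{0, 2, 3} --q--> {0, 2, 3, 4}  [new]
{0, 1} --p--> {2}  [seen]
{0, 1} --q--> {0, 1, 2, 3}  [seen]
{0, 3, 4} --p--> {0, 1, 2, 3}  [seen]
{0, 3, 4} --q--> {0, 1, 2, 3, 4}  [new]
{0, 1, 2, 3} --p--> {0, 1, 2, 3}  [seen]
{0, 1, 2, 3} --q--> {0, 1, 2, 3, 4}  [seen]
{0, 2, 3, 4} --p--> {0, 1, 2, 3}  [seen]
{0, 2, 3, 4} --q--> {0, 1, 2, 3, 4}  [seen]
{0, 1, 2, 3, 4} --p--> {0, 1, 2, 3}  [seen]
{0, 1, 2, 3, 4} --q--> {0, 1, 2, 3, 4}  [seen]
Reachable DFA states: {0}, {2}, {0, 2, 3}, {0, 1}, {0, 3, 4}, {0, 1, 2, 3}, {0, 2, 3, 4}, {0, 1, 2, 3, 4}.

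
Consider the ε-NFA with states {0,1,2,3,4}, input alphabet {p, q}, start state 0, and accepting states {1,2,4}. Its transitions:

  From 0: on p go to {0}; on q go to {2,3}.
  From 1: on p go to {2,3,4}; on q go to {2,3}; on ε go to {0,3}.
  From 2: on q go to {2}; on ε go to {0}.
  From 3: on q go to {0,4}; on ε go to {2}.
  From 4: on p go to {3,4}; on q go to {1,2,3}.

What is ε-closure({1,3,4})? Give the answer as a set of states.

{0,1,2,3,4}

Begin with {1,3,4}.
1 →ε {0,3}; add 0.
3 →ε {2}; add 2.
ε-closure = {0,1,2,3,4}.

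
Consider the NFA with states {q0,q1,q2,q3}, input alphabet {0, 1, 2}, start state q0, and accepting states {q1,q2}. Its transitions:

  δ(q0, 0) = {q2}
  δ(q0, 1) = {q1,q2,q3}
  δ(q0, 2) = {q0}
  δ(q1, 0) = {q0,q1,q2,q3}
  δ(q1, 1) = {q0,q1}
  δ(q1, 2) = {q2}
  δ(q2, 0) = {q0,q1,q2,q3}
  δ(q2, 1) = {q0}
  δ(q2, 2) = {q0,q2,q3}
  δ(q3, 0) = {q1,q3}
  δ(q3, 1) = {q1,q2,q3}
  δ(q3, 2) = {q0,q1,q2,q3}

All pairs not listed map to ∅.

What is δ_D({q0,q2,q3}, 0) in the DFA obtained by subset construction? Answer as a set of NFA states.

{q0,q1,q2,q3}

δ(q0,0) = {q2}; δ(q2,0) = {q0,q1,q2,q3}; δ(q3,0) = {q1,q3}.
Union: {q0,q1,q2,q3}.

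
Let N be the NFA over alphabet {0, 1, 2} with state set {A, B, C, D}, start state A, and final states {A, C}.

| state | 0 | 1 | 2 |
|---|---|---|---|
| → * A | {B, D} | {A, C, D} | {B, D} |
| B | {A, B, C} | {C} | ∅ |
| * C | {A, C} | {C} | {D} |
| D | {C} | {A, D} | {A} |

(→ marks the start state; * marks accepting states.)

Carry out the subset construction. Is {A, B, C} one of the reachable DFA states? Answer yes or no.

yes

Start state of the DFA: {A}.
{A} --0--> {B, D}  [new]
{A} --1--> {A, C, D}  [new]
{A} --2--> {B, D}  [seen]
{B, D} --0--> {A, B, C}  [new]
{B, D} --1--> {A, C, D}  [seen]
{B, D} --2--> {A}  [seen]
{A, C, D} --0--> {A, B, C, D}  [new]
{A, C, D} --1--> {A, C, D}  [seen]
{A, C, D} --2--> {A, B, D}  [new]
{A, B, C} --0--> {A, B, C, D}  [seen]
{A, B, C} --1--> {A, C, D}  [seen]
{A, B, C} --2--> {B, D}  [seen]
{A, B, C, D} --0--> {A, B, C, D}  [seen]
{A, B, C, D} --1--> {A, C, D}  [seen]
{A, B, C, D} --2--> {A, B, D}  [seen]
{A, B, D} --0--> {A, B, C, D}  [seen]
{A, B, D} --1--> {A, C, D}  [seen]
{A, B, D} --2--> {A, B, D}  [seen]
Reachable DFA states: {A}, {B, D}, {A, C, D}, {A, B, C}, {A, B, C, D}, {A, B, D}.
{A, B, C} is among them.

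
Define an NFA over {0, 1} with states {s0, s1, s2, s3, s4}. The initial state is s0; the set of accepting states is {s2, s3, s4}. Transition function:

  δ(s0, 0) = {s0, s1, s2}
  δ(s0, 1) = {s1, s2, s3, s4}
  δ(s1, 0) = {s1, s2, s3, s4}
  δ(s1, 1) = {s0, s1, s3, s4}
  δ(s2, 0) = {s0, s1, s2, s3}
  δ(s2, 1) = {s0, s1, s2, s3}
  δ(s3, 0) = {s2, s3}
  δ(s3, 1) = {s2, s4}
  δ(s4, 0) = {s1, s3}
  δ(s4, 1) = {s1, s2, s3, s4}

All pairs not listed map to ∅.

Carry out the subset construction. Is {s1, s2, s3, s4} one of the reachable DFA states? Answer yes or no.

yes

Start state of the DFA: {s0}.
{s0} --0--> {s0, s1, s2}  [new]
{s0} --1--> {s1, s2, s3, s4}  [new]
{s0, s1, s2} --0--> {s0, s1, s2, s3, s4}  [new]
{s0, s1, s2} --1--> {s0, s1, s2, s3, s4}  [seen]
{s1, s2, s3, s4} --0--> {s0, s1, s2, s3, s4}  [seen]
{s1, s2, s3, s4} --1--> {s0, s1, s2, s3, s4}  [seen]
{s0, s1, s2, s3, s4} --0--> {s0, s1, s2, s3, s4}  [seen]
{s0, s1, s2, s3, s4} --1--> {s0, s1, s2, s3, s4}  [seen]
Reachable DFA states: {s0}, {s0, s1, s2}, {s1, s2, s3, s4}, {s0, s1, s2, s3, s4}.
{s1, s2, s3, s4} is among them.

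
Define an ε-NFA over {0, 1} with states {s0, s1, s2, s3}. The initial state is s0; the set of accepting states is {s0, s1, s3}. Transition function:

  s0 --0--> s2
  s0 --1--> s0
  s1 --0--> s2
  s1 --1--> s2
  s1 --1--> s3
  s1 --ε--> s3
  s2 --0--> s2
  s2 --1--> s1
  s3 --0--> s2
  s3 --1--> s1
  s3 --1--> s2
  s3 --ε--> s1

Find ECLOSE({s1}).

{s1, s3}

Begin with {s1}.
s1 →ε {s3}; add s3.
ε-closure = {s1, s3}.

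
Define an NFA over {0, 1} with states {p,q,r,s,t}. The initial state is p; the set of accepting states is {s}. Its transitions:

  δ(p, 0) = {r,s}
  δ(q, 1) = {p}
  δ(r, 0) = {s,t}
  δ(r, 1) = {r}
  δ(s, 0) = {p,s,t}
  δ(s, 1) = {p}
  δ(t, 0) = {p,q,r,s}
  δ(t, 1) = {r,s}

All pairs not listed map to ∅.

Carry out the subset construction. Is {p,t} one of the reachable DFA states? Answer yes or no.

Start state of the DFA: {p}.
{p} --0--> {r,s}  [new]
{p} --1--> ∅  [new]
{r,s} --0--> {p,s,t}  [new]
{r,s} --1--> {p,r}  [new]
∅ --0--> ∅  [seen]
∅ --1--> ∅  [seen]
{p,s,t} --0--> {p,q,r,s,t}  [new]
{p,s,t} --1--> {p,r,s}  [new]
{p,r} --0--> {r,s,t}  [new]
{p,r} --1--> {r}  [new]
{p,q,r,s,t} --0--> {p,q,r,s,t}  [seen]
{p,q,r,s,t} --1--> {p,r,s}  [seen]
{p,r,s} --0--> {p,r,s,t}  [new]
{p,r,s} --1--> {p,r}  [seen]
{r,s,t} --0--> {p,q,r,s,t}  [seen]
{r,s,t} --1--> {p,r,s}  [seen]
{r} --0--> {s,t}  [new]
{r} --1--> {r}  [seen]
{p,r,s,t} --0--> {p,q,r,s,t}  [seen]
{p,r,s,t} --1--> {p,r,s}  [seen]
{s,t} --0--> {p,q,r,s,t}  [seen]
{s,t} --1--> {p,r,s}  [seen]
Reachable DFA states: {p}, {r,s}, ∅, {p,s,t}, {p,r}, {p,q,r,s,t}, {p,r,s}, {r,s,t}, {r}, {p,r,s,t}, {s,t}.
{p,t} is not among them.

no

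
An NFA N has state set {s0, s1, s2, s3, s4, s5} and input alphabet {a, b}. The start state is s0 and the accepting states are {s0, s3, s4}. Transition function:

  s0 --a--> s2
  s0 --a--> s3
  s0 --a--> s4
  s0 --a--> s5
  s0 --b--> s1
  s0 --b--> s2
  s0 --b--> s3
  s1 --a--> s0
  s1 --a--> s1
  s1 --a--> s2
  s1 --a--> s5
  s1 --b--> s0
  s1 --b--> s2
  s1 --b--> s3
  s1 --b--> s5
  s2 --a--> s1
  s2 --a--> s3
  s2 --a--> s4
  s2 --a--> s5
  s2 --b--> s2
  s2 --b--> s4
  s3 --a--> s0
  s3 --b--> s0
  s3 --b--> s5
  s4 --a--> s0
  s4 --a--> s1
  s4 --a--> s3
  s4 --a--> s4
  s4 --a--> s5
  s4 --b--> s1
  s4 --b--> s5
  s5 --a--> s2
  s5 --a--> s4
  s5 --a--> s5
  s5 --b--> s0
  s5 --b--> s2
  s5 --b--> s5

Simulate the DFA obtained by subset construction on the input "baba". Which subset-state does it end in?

Start: {s0}.
δ(s0,b) = {s1, s2, s3}.
Union: {s1, s2, s3}.
After b: {s1, s2, s3}.
δ(s1,a) = {s0, s1, s2, s5}; δ(s2,a) = {s1, s3, s4, s5}; δ(s3,a) = {s0}.
Union: {s0, s1, s2, s3, s4, s5}.
After a: {s0, s1, s2, s3, s4, s5}.
δ(s0,b) = {s1, s2, s3}; δ(s1,b) = {s0, s2, s3, s5}; δ(s2,b) = {s2, s4}; δ(s3,b) = {s0, s5}; δ(s4,b) = {s1, s5}; δ(s5,b) = {s0, s2, s5}.
Union: {s0, s1, s2, s3, s4, s5}.
After b: {s0, s1, s2, s3, s4, s5}.
δ(s0,a) = {s2, s3, s4, s5}; δ(s1,a) = {s0, s1, s2, s5}; δ(s2,a) = {s1, s3, s4, s5}; δ(s3,a) = {s0}; δ(s4,a) = {s0, s1, s3, s4, s5}; δ(s5,a) = {s2, s4, s5}.
Union: {s0, s1, s2, s3, s4, s5}.
After a: {s0, s1, s2, s3, s4, s5}.

{s0, s1, s2, s3, s4, s5}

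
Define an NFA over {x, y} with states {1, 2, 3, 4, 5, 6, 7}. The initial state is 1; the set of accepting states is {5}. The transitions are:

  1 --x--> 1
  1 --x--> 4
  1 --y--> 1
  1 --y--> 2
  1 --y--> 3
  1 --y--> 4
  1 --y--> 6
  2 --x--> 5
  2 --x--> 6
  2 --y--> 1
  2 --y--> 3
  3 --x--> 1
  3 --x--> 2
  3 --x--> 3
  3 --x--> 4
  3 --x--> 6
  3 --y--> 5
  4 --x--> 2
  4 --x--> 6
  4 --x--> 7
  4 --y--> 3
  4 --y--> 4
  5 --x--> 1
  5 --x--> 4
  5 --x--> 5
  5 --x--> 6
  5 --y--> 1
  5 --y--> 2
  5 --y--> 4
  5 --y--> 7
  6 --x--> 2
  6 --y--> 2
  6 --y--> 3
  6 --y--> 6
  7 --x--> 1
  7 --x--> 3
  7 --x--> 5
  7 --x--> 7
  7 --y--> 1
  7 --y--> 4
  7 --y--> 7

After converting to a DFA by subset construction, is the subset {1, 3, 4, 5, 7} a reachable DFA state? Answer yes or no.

Start state of the DFA: {1}.
{1} --x--> {1, 4}  [new]
{1} --y--> {1, 2, 3, 4, 6}  [new]
{1, 4} --x--> {1, 2, 4, 6, 7}  [new]
{1, 4} --y--> {1, 2, 3, 4, 6}  [seen]
{1, 2, 3, 4, 6} --x--> {1, 2, 3, 4, 5, 6, 7}  [new]
{1, 2, 3, 4, 6} --y--> {1, 2, 3, 4, 5, 6}  [new]
{1, 2, 4, 6, 7} --x--> {1, 2, 3, 4, 5, 6, 7}  [seen]
{1, 2, 4, 6, 7} --y--> {1, 2, 3, 4, 6, 7}  [new]
{1, 2, 3, 4, 5, 6, 7} --x--> {1, 2, 3, 4, 5, 6, 7}  [seen]
{1, 2, 3, 4, 5, 6, 7} --y--> {1, 2, 3, 4, 5, 6, 7}  [seen]
{1, 2, 3, 4, 5, 6} --x--> {1, 2, 3, 4, 5, 6, 7}  [seen]
{1, 2, 3, 4, 5, 6} --y--> {1, 2, 3, 4, 5, 6, 7}  [seen]
{1, 2, 3, 4, 6, 7} --x--> {1, 2, 3, 4, 5, 6, 7}  [seen]
{1, 2, 3, 4, 6, 7} --y--> {1, 2, 3, 4, 5, 6, 7}  [seen]
Reachable DFA states: {1}, {1, 4}, {1, 2, 3, 4, 6}, {1, 2, 4, 6, 7}, {1, 2, 3, 4, 5, 6, 7}, {1, 2, 3, 4, 5, 6}, {1, 2, 3, 4, 6, 7}.
{1, 3, 4, 5, 7} is not among them.

no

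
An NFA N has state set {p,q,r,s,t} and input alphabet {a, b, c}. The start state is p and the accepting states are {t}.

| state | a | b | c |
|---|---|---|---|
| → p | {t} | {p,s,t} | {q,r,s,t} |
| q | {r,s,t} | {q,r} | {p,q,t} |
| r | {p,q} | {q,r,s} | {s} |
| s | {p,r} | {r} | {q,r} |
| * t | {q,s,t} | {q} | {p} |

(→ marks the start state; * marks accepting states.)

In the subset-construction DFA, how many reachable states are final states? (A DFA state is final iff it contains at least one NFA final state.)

Start state of the DFA: {p}.
{p} --a--> {t}  [new]
{p} --b--> {p,s,t}  [new]
{p} --c--> {q,r,s,t}  [new]
{t} --a--> {q,s,t}  [new]
{t} --b--> {q}  [new]
{t} --c--> {p}  [seen]
{p,s,t} --a--> {p,q,r,s,t}  [new]
{p,s,t} --b--> {p,q,r,s,t}  [seen]
{p,s,t} --c--> {p,q,r,s,t}  [seen]
{q,r,s,t} --a--> {p,q,r,s,t}  [seen]
{q,r,s,t} --b--> {q,r,s}  [new]
{q,r,s,t} --c--> {p,q,r,s,t}  [seen]
{q,s,t} --a--> {p,q,r,s,t}  [seen]
{q,s,t} --b--> {q,r}  [new]
{q,s,t} --c--> {p,q,r,t}  [new]
{q} --a--> {r,s,t}  [new]
{q} --b--> {q,r}  [seen]
{q} --c--> {p,q,t}  [new]
{p,q,r,s,t} --a--> {p,q,r,s,t}  [seen]
{p,q,r,s,t} --b--> {p,q,r,s,t}  [seen]
{p,q,r,s,t} --c--> {p,q,r,s,t}  [seen]
{q,r,s} --a--> {p,q,r,s,t}  [seen]
{q,r,s} --b--> {q,r,s}  [seen]
{q,r,s} --c--> {p,q,r,s,t}  [seen]
{q,r} --a--> {p,q,r,s,t}  [seen]
{q,r} --b--> {q,r,s}  [seen]
{q,r} --c--> {p,q,s,t}  [new]
{p,q,r,t} --a--> {p,q,r,s,t}  [seen]
{p,q,r,t} --b--> {p,q,r,s,t}  [seen]
{p,q,r,t} --c--> {p,q,r,s,t}  [seen]
{r,s,t} --a--> {p,q,r,s,t}  [seen]
{r,s,t} --b--> {q,r,s}  [seen]
{r,s,t} --c--> {p,q,r,s}  [new]
{p,q,t} --a--> {q,r,s,t}  [seen]
{p,q,t} --b--> {p,q,r,s,t}  [seen]
{p,q,t} --c--> {p,q,r,s,t}  [seen]
{p,q,s,t} --a--> {p,q,r,s,t}  [seen]
{p,q,s,t} --b--> {p,q,r,s,t}  [seen]
{p,q,s,t} --c--> {p,q,r,s,t}  [seen]
{p,q,r,s} --a--> {p,q,r,s,t}  [seen]
{p,q,r,s} --b--> {p,q,r,s,t}  [seen]
{p,q,r,s} --c--> {p,q,r,s,t}  [seen]
Reachable DFA states: {p}, {t}, {p,s,t}, {q,r,s,t}, {q,s,t}, {q}, {p,q,r,s,t}, {q,r,s}, {q,r}, {p,q,r,t}, {r,s,t}, {p,q,t}, {p,q,s,t}, {p,q,r,s}.
Accepting DFA states (contain an NFA accepting state): {t}, {p,s,t}, {q,r,s,t}, {q,s,t}, {p,q,r,s,t}, {p,q,r,t}, {r,s,t}, {p,q,t}, {p,q,s,t}.

9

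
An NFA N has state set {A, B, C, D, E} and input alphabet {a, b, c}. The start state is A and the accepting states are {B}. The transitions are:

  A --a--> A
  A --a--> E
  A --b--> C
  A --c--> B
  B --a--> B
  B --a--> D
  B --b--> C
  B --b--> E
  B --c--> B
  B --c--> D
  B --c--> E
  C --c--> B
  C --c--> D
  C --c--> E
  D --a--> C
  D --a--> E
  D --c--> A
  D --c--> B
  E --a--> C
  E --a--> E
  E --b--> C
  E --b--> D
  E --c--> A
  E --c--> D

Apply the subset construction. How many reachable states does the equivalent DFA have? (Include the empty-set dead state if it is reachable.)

15

Start state of the DFA: {A}.
{A} --a--> {A, E}  [new]
{A} --b--> {C}  [new]
{A} --c--> {B}  [new]
{A, E} --a--> {A, C, E}  [new]
{A, E} --b--> {C, D}  [new]
{A, E} --c--> {A, B, D}  [new]
{C} --a--> ∅  [new]
{C} --b--> ∅  [seen]
{C} --c--> {B, D, E}  [new]
{B} --a--> {B, D}  [new]
{B} --b--> {C, E}  [new]
{B} --c--> {B, D, E}  [seen]
{A, C, E} --a--> {A, C, E}  [seen]
{A, C, E} --b--> {C, D}  [seen]
{A, C, E} --c--> {A, B, D, E}  [new]
{C, D} --a--> {C, E}  [seen]
{C, D} --b--> ∅  [seen]
{C, D} --c--> {A, B, D, E}  [seen]
{A, B, D} --a--> {A, B, C, D, E}  [new]
{A, B, D} --b--> {C, E}  [seen]
{A, B, D} --c--> {A, B, D, E}  [seen]
∅ --a--> ∅  [seen]
∅ --b--> ∅  [seen]
∅ --c--> ∅  [seen]
{B, D, E} --a--> {B, C, D, E}  [new]
{B, D, E} --b--> {C, D, E}  [new]
{B, D, E} --c--> {A, B, D, E}  [seen]
{B, D} --a--> {B, C, D, E}  [seen]
{B, D} --b--> {C, E}  [seen]
{B, D} --c--> {A, B, D, E}  [seen]
{C, E} --a--> {C, E}  [seen]
{C, E} --b--> {C, D}  [seen]
{C, E} --c--> {A, B, D, E}  [seen]
{A, B, D, E} --a--> {A, B, C, D, E}  [seen]
{A, B, D, E} --b--> {C, D, E}  [seen]
{A, B, D, E} --c--> {A, B, D, E}  [seen]
{A, B, C, D, E} --a--> {A, B, C, D, E}  [seen]
{A, B, C, D, E} --b--> {C, D, E}  [seen]
{A, B, C, D, E} --c--> {A, B, D, E}  [seen]
{B, C, D, E} --a--> {B, C, D, E}  [seen]
{B, C, D, E} --b--> {C, D, E}  [seen]
{B, C, D, E} --c--> {A, B, D, E}  [seen]
{C, D, E} --a--> {C, E}  [seen]
{C, D, E} --b--> {C, D}  [seen]
{C, D, E} --c--> {A, B, D, E}  [seen]
Reachable DFA states: {A}, {A, E}, {C}, {B}, {A, C, E}, {C, D}, {A, B, D}, ∅, {B, D, E}, {B, D}, {C, E}, {A, B, D, E}, {A, B, C, D, E}, {B, C, D, E}, {C, D, E}.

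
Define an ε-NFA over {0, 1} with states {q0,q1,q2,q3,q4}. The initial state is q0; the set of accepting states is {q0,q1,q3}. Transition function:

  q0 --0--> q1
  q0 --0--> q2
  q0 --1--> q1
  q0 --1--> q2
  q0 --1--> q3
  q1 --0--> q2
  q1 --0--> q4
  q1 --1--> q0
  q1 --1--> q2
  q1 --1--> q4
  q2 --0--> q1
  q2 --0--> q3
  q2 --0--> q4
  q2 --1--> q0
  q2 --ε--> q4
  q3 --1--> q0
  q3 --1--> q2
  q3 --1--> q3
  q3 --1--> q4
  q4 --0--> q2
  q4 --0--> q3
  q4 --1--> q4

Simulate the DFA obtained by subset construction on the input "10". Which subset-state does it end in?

Start: {q0}.
δ(q0,1) = {q1,q2,q3}.
Union: {q1,q2,q3}.
ε-closure gives {q1,q2,q3,q4}.
After 1: {q1,q2,q3,q4}.
δ(q1,0) = {q2,q4}; δ(q2,0) = {q1,q3,q4}; δ(q3,0) = ∅; δ(q4,0) = {q2,q3}.
Union: {q1,q2,q3,q4}.
After 0: {q1,q2,q3,q4}.

{q1,q2,q3,q4}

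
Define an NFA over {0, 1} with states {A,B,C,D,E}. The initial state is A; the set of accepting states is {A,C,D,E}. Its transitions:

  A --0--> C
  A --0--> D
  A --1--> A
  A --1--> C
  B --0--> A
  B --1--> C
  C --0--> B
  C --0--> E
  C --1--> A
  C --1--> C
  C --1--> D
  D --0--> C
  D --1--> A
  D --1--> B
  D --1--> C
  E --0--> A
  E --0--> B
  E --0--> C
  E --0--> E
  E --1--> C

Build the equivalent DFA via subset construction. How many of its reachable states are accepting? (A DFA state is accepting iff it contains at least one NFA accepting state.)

9

Start state of the DFA: {A}.
{A} --0--> {C,D}  [new]
{A} --1--> {A,C}  [new]
{C,D} --0--> {B,C,E}  [new]
{C,D} --1--> {A,B,C,D}  [new]
{A,C} --0--> {B,C,D,E}  [new]
{A,C} --1--> {A,C,D}  [new]
{B,C,E} --0--> {A,B,C,E}  [new]
{B,C,E} --1--> {A,C,D}  [seen]
{A,B,C,D} --0--> {A,B,C,D,E}  [new]
{A,B,C,D} --1--> {A,B,C,D}  [seen]
{B,C,D,E} --0--> {A,B,C,E}  [seen]
{B,C,D,E} --1--> {A,B,C,D}  [seen]
{A,C,D} --0--> {B,C,D,E}  [seen]
{A,C,D} --1--> {A,B,C,D}  [seen]
{A,B,C,E} --0--> {A,B,C,D,E}  [seen]
{A,B,C,E} --1--> {A,C,D}  [seen]
{A,B,C,D,E} --0--> {A,B,C,D,E}  [seen]
{A,B,C,D,E} --1--> {A,B,C,D}  [seen]
Reachable DFA states: {A}, {C,D}, {A,C}, {B,C,E}, {A,B,C,D}, {B,C,D,E}, {A,C,D}, {A,B,C,E}, {A,B,C,D,E}.
Accepting DFA states (contain an NFA accepting state): {A}, {C,D}, {A,C}, {B,C,E}, {A,B,C,D}, {B,C,D,E}, {A,C,D}, {A,B,C,E}, {A,B,C,D,E}.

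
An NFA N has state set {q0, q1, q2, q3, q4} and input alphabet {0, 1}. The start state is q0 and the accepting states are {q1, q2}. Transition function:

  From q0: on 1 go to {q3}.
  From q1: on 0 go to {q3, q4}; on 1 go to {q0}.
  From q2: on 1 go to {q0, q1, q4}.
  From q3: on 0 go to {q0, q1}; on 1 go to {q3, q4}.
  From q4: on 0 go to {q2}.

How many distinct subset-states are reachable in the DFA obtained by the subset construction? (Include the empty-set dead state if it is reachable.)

10

Start state of the DFA: {q0}.
{q0} --0--> ∅  [new]
{q0} --1--> {q3}  [new]
∅ --0--> ∅  [seen]
∅ --1--> ∅  [seen]
{q3} --0--> {q0, q1}  [new]
{q3} --1--> {q3, q4}  [new]
{q0, q1} --0--> {q3, q4}  [seen]
{q0, q1} --1--> {q0, q3}  [new]
{q3, q4} --0--> {q0, q1, q2}  [new]
{q3, q4} --1--> {q3, q4}  [seen]
{q0, q3} --0--> {q0, q1}  [seen]
{q0, q3} --1--> {q3, q4}  [seen]
{q0, q1, q2} --0--> {q3, q4}  [seen]
{q0, q1, q2} --1--> {q0, q1, q3, q4}  [new]
{q0, q1, q3, q4} --0--> {q0, q1, q2, q3, q4}  [new]
{q0, q1, q3, q4} --1--> {q0, q3, q4}  [new]
{q0, q1, q2, q3, q4} --0--> {q0, q1, q2, q3, q4}  [seen]
{q0, q1, q2, q3, q4} --1--> {q0, q1, q3, q4}  [seen]
{q0, q3, q4} --0--> {q0, q1, q2}  [seen]
{q0, q3, q4} --1--> {q3, q4}  [seen]
Reachable DFA states: {q0}, ∅, {q3}, {q0, q1}, {q3, q4}, {q0, q3}, {q0, q1, q2}, {q0, q1, q3, q4}, {q0, q1, q2, q3, q4}, {q0, q3, q4}.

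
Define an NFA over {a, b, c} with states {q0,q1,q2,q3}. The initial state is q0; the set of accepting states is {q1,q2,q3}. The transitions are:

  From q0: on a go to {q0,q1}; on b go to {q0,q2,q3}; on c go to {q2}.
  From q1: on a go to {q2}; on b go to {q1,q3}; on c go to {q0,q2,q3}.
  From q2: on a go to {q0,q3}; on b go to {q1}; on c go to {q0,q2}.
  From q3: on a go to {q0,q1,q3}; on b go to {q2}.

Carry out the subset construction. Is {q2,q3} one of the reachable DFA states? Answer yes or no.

no

Start state of the DFA: {q0}.
{q0} --a--> {q0,q1}  [new]
{q0} --b--> {q0,q2,q3}  [new]
{q0} --c--> {q2}  [new]
{q0,q1} --a--> {q0,q1,q2}  [new]
{q0,q1} --b--> {q0,q1,q2,q3}  [new]
{q0,q1} --c--> {q0,q2,q3}  [seen]
{q0,q2,q3} --a--> {q0,q1,q3}  [new]
{q0,q2,q3} --b--> {q0,q1,q2,q3}  [seen]
{q0,q2,q3} --c--> {q0,q2}  [new]
{q2} --a--> {q0,q3}  [new]
{q2} --b--> {q1}  [new]
{q2} --c--> {q0,q2}  [seen]
{q0,q1,q2} --a--> {q0,q1,q2,q3}  [seen]
{q0,q1,q2} --b--> {q0,q1,q2,q3}  [seen]
{q0,q1,q2} --c--> {q0,q2,q3}  [seen]
{q0,q1,q2,q3} --a--> {q0,q1,q2,q3}  [seen]
{q0,q1,q2,q3} --b--> {q0,q1,q2,q3}  [seen]
{q0,q1,q2,q3} --c--> {q0,q2,q3}  [seen]
{q0,q1,q3} --a--> {q0,q1,q2,q3}  [seen]
{q0,q1,q3} --b--> {q0,q1,q2,q3}  [seen]
{q0,q1,q3} --c--> {q0,q2,q3}  [seen]
{q0,q2} --a--> {q0,q1,q3}  [seen]
{q0,q2} --b--> {q0,q1,q2,q3}  [seen]
{q0,q2} --c--> {q0,q2}  [seen]
{q0,q3} --a--> {q0,q1,q3}  [seen]
{q0,q3} --b--> {q0,q2,q3}  [seen]
{q0,q3} --c--> {q2}  [seen]
{q1} --a--> {q2}  [seen]
{q1} --b--> {q1,q3}  [new]
{q1} --c--> {q0,q2,q3}  [seen]
{q1,q3} --a--> {q0,q1,q2,q3}  [seen]
{q1,q3} --b--> {q1,q2,q3}  [new]
{q1,q3} --c--> {q0,q2,q3}  [seen]
{q1,q2,q3} --a--> {q0,q1,q2,q3}  [seen]
{q1,q2,q3} --b--> {q1,q2,q3}  [seen]
{q1,q2,q3} --c--> {q0,q2,q3}  [seen]
Reachable DFA states: {q0}, {q0,q1}, {q0,q2,q3}, {q2}, {q0,q1,q2}, {q0,q1,q2,q3}, {q0,q1,q3}, {q0,q2}, {q0,q3}, {q1}, {q1,q3}, {q1,q2,q3}.
{q2,q3} is not among them.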